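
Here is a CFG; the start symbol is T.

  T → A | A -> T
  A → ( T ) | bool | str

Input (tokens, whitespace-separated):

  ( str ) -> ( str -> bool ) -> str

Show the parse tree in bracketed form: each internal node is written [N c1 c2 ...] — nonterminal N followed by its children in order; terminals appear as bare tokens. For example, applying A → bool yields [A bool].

[T [A ( [T [A str]] )] -> [T [A ( [T [A str] -> [T [A bool]]] )] -> [T [A str]]]]

T
A -> T
( T ) -> T
( A ) -> T
( str ) -> T
( str ) -> A -> T
( str ) -> ( T ) -> T
( str ) -> ( A -> T ) -> T
( str ) -> ( str -> T ) -> T
( str ) -> ( str -> A ) -> T
( str ) -> ( str -> bool ) -> T
( str ) -> ( str -> bool ) -> A
( str ) -> ( str -> bool ) -> str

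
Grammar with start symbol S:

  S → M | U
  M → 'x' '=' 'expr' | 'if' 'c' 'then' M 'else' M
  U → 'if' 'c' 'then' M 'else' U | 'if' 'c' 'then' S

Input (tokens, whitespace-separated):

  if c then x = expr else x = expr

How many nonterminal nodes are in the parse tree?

4

[S [M if c then [M x = expr] else [M x = expr]]]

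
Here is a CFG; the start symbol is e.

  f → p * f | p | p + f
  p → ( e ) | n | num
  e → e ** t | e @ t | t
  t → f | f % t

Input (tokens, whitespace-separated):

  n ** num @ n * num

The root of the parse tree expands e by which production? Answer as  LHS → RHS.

[e [e [e [t [f [p n]]]] ** [t [f [p num]]]] @ [t [f [p n] * [f [p num]]]]]

e → e @ t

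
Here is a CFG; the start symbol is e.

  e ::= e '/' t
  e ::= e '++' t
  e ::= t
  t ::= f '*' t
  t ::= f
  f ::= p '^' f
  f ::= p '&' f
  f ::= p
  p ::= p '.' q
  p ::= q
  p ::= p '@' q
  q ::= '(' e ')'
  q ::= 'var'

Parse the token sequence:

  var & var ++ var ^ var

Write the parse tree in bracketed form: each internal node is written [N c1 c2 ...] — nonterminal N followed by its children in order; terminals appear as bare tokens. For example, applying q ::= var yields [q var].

e
e ++ t
t ++ t
f ++ t
p & f ++ t
q & f ++ t
var & f ++ t
var & p ++ t
var & q ++ t
var & var ++ t
var & var ++ f
var & var ++ p ^ f
var & var ++ q ^ f
var & var ++ var ^ f
var & var ++ var ^ p
var & var ++ var ^ q
var & var ++ var ^ var

[e [e [t [f [p [q var]] & [f [p [q var]]]]]] ++ [t [f [p [q var]] ^ [f [p [q var]]]]]]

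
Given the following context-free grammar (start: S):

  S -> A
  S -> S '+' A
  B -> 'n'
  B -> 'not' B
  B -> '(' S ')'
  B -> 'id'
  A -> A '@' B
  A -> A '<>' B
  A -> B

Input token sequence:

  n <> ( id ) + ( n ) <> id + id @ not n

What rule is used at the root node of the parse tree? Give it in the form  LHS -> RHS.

S -> S '+' A

[S [S [S [A [A [B n]] <> [B ( [S [A [B id]]] )]]] + [A [A [B ( [S [A [B n]]] )]] <> [B id]]] + [A [A [B id]] @ [B not [B n]]]]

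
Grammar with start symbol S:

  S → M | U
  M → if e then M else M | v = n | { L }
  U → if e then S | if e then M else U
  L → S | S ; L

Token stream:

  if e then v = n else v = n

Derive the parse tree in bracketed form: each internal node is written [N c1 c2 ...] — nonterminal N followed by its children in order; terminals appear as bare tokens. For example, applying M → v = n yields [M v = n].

S
M
if e then M else M
if e then v = n else M
if e then v = n else v = n

[S [M if e then [M v = n] else [M v = n]]]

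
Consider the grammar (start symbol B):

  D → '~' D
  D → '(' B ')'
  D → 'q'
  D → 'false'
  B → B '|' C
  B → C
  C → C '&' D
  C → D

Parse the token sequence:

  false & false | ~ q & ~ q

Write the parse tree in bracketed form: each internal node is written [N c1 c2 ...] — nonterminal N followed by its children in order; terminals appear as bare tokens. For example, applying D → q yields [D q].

B
B | C
C | C
C & D | C
D & D | C
false & D | C
false & false | C
false & false | C & D
false & false | D & D
false & false | ~ D & D
false & false | ~ q & D
false & false | ~ q & ~ D
false & false | ~ q & ~ q

[B [B [C [C [D false]] & [D false]]] | [C [C [D ~ [D q]]] & [D ~ [D q]]]]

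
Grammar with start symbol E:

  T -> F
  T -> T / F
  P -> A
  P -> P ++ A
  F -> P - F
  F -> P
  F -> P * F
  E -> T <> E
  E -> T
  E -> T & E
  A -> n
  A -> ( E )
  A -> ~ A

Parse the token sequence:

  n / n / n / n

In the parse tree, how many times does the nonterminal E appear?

1

[E [T [T [T [T [F [P [A n]]]] / [F [P [A n]]]] / [F [P [A n]]]] / [F [P [A n]]]]]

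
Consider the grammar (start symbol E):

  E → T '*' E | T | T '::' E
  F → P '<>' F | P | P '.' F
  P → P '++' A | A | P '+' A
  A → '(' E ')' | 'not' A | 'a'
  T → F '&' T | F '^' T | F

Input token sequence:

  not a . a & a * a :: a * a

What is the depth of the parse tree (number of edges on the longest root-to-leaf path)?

[E [T [F [P [A not [A a]]] . [F [P [A a]]]] & [T [F [P [A a]]]]] * [E [T [F [P [A a]]]] :: [E [T [F [P [A a]]]] * [E [T [F [P [A a]]]]]]]]

8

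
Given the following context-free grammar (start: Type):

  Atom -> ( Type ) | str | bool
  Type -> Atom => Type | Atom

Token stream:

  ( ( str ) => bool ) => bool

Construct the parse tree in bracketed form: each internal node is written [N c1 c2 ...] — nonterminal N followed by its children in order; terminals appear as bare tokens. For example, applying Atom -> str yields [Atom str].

Type
Atom => Type
( Type ) => Type
( Atom => Type ) => Type
( ( Type ) => Type ) => Type
( ( Atom ) => Type ) => Type
( ( str ) => Type ) => Type
( ( str ) => Atom ) => Type
( ( str ) => bool ) => Type
( ( str ) => bool ) => Atom
( ( str ) => bool ) => bool

[Type [Atom ( [Type [Atom ( [Type [Atom str]] )] => [Type [Atom bool]]] )] => [Type [Atom bool]]]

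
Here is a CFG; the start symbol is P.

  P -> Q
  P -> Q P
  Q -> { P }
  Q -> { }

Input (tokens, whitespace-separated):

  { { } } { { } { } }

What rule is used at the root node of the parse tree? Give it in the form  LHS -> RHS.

[P [Q { [P [Q { }]] }] [P [Q { [P [Q { }] [P [Q { }]]] }]]]

P -> Q P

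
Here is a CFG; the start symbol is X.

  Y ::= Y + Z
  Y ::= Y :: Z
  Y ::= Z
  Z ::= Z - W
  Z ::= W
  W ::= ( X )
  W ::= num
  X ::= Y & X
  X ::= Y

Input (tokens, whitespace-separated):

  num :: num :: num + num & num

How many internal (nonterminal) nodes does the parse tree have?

17

[X [Y [Y [Y [Y [Z [W num]]] :: [Z [W num]]] :: [Z [W num]]] + [Z [W num]]] & [X [Y [Z [W num]]]]]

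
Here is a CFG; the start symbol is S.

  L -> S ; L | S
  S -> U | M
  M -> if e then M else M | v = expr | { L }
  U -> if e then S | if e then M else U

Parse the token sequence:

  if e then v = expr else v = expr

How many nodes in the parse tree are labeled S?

[S [M if e then [M v = expr] else [M v = expr]]]

1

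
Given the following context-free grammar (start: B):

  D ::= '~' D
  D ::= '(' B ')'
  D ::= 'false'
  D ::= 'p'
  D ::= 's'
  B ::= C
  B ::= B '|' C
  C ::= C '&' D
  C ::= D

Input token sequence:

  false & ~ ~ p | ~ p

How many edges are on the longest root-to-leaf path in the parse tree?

[B [B [C [C [D false]] & [D ~ [D ~ [D p]]]]] | [C [D ~ [D p]]]]

6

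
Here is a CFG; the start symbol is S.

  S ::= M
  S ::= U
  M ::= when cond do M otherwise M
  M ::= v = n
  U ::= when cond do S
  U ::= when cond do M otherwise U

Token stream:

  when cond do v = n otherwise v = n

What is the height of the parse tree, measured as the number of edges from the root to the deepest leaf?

3

[S [M when cond do [M v = n] otherwise [M v = n]]]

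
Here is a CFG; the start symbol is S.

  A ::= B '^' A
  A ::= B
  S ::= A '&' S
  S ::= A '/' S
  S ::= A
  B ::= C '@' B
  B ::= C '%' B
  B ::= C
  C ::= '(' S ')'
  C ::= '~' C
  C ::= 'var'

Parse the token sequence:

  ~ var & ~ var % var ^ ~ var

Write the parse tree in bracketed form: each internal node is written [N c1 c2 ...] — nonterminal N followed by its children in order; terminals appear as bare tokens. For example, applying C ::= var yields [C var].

[S [A [B [C ~ [C var]]]] & [S [A [B [C ~ [C var]] % [B [C var]]] ^ [A [B [C ~ [C var]]]]]]]

S
A & S
B & S
C & S
~ C & S
~ var & S
~ var & A
~ var & B ^ A
~ var & C % B ^ A
~ var & ~ C % B ^ A
~ var & ~ var % B ^ A
~ var & ~ var % C ^ A
~ var & ~ var % var ^ A
~ var & ~ var % var ^ B
~ var & ~ var % var ^ C
~ var & ~ var % var ^ ~ C
~ var & ~ var % var ^ ~ var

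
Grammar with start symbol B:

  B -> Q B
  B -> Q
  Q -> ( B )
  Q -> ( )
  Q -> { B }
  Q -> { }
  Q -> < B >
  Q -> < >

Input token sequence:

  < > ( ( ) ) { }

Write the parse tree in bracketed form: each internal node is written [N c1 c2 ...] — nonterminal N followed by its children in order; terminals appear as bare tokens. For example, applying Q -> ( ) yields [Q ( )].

[B [Q < >] [B [Q ( [B [Q ( )]] )] [B [Q { }]]]]

B
Q B
< > B
< > Q B
< > ( B ) B
< > ( Q ) B
< > ( ( ) ) B
< > ( ( ) ) Q
< > ( ( ) ) { }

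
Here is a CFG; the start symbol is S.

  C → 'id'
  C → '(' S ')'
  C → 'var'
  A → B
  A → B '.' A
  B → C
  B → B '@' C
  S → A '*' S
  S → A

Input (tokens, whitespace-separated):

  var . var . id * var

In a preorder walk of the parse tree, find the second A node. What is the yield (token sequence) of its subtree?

[S [A [B [C var]] . [A [B [C var]] . [A [B [C id]]]]] * [S [A [B [C var]]]]]

var . id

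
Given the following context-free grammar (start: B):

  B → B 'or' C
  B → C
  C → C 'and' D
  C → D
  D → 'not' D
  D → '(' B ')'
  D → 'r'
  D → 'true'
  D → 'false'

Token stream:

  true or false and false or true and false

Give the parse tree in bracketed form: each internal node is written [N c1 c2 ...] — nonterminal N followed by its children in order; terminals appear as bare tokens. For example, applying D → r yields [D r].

B
B or C
B or C or C
C or C or C
D or C or C
true or C or C
true or C and D or C
true or D and D or C
true or false and D or C
true or false and false or C
true or false and false or C and D
true or false and false or D and D
true or false and false or true and D
true or false and false or true and false

[B [B [B [C [D true]]] or [C [C [D false]] and [D false]]] or [C [C [D true]] and [D false]]]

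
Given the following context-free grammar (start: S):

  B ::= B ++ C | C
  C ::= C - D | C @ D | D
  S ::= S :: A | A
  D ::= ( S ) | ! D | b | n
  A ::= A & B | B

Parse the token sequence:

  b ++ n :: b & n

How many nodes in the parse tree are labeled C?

[S [S [A [B [B [C [D b]]] ++ [C [D n]]]]] :: [A [A [B [C [D b]]]] & [B [C [D n]]]]]

4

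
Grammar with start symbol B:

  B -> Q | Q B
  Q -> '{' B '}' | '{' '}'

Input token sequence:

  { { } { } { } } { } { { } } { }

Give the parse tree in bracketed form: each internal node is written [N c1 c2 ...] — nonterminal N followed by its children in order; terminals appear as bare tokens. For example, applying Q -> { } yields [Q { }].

[B [Q { [B [Q { }] [B [Q { }] [B [Q { }]]]] }] [B [Q { }] [B [Q { [B [Q { }]] }] [B [Q { }]]]]]

B
Q B
{ B } B
{ Q B } B
{ { } B } B
{ { } Q B } B
{ { } { } B } B
{ { } { } Q } B
{ { } { } { } } B
{ { } { } { } } Q B
{ { } { } { } } { } B
{ { } { } { } } { } Q B
{ { } { } { } } { } { B } B
{ { } { } { } } { } { Q } B
{ { } { } { } } { } { { } } B
{ { } { } { } } { } { { } } Q
{ { } { } { } } { } { { } } { }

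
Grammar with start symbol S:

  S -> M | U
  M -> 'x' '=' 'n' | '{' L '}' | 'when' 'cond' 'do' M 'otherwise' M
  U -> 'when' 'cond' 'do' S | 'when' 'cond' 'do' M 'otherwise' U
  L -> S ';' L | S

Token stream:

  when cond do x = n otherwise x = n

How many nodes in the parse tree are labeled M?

3

[S [M when cond do [M x = n] otherwise [M x = n]]]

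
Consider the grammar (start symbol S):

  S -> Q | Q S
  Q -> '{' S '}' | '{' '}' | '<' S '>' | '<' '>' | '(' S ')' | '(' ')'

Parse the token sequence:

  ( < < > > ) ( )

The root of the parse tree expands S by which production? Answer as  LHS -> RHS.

S -> Q S

[S [Q ( [S [Q < [S [Q < >]] >]] )] [S [Q ( )]]]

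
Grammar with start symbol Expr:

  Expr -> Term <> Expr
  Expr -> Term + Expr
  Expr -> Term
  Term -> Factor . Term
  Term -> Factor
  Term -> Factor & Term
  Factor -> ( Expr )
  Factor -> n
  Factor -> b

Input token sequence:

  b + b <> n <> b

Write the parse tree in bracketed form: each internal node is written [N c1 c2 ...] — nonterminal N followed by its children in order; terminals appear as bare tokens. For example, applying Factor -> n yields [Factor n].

Expr
Term + Expr
Factor + Expr
b + Expr
b + Term <> Expr
b + Factor <> Expr
b + b <> Expr
b + b <> Term <> Expr
b + b <> Factor <> Expr
b + b <> n <> Expr
b + b <> n <> Term
b + b <> n <> Factor
b + b <> n <> b

[Expr [Term [Factor b]] + [Expr [Term [Factor b]] <> [Expr [Term [Factor n]] <> [Expr [Term [Factor b]]]]]]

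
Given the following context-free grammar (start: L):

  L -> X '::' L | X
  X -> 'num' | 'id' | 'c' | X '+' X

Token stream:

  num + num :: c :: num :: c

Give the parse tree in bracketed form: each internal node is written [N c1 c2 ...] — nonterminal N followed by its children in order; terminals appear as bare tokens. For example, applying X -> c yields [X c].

L
X :: L
X + X :: L
num + X :: L
num + num :: L
num + num :: X :: L
num + num :: c :: L
num + num :: c :: X :: L
num + num :: c :: num :: L
num + num :: c :: num :: X
num + num :: c :: num :: c

[L [X [X num] + [X num]] :: [L [X c] :: [L [X num] :: [L [X c]]]]]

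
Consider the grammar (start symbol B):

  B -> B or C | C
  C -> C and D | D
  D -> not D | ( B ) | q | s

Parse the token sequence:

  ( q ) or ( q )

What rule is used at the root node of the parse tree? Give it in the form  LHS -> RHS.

[B [B [C [D ( [B [C [D q]]] )]]] or [C [D ( [B [C [D q]]] )]]]

B -> B or C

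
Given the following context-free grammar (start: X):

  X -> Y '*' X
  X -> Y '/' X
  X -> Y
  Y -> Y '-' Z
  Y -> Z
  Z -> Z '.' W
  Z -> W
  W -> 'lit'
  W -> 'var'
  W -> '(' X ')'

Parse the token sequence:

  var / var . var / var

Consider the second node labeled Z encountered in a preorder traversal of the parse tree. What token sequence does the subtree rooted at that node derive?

var . var

[X [Y [Z [W var]]] / [X [Y [Z [Z [W var]] . [W var]]] / [X [Y [Z [W var]]]]]]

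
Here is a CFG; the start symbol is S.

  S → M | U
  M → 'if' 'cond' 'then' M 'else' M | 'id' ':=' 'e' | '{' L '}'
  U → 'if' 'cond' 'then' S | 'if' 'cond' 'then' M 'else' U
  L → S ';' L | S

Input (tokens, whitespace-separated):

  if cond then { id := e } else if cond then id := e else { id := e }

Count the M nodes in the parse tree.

[S [M if cond then [M { [L [S [M id := e]]] }] else [M if cond then [M id := e] else [M { [L [S [M id := e]]] }]]]]

7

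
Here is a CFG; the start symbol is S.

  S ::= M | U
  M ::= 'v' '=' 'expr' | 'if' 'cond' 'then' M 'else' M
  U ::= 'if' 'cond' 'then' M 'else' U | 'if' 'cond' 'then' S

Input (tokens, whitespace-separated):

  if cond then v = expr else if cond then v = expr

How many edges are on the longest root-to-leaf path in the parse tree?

[S [U if cond then [M v = expr] else [U if cond then [S [M v = expr]]]]]

5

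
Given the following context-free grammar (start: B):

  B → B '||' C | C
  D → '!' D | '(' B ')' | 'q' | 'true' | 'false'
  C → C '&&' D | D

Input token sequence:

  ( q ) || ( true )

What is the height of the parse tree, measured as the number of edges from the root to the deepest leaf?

[B [B [C [D ( [B [C [D q]]] )]]] || [C [D ( [B [C [D true]]] )]]]

7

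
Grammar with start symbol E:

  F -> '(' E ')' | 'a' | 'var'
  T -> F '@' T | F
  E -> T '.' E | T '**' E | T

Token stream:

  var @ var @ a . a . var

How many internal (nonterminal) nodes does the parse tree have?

[E [T [F var] @ [T [F var] @ [T [F a]]]] . [E [T [F a]] . [E [T [F var]]]]]

13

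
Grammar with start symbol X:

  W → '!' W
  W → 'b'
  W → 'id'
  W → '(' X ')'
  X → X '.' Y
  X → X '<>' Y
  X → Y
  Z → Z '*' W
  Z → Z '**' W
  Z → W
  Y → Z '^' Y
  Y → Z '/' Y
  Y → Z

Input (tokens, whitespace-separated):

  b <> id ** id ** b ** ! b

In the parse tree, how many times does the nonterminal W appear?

[X [X [Y [Z [W b]]]] <> [Y [Z [Z [Z [Z [W id]] ** [W id]] ** [W b]] ** [W ! [W b]]]]]

6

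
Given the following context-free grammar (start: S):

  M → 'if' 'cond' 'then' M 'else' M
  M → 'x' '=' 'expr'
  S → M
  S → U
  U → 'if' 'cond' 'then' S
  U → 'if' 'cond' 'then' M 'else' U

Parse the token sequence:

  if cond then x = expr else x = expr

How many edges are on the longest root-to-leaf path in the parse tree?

3

[S [M if cond then [M x = expr] else [M x = expr]]]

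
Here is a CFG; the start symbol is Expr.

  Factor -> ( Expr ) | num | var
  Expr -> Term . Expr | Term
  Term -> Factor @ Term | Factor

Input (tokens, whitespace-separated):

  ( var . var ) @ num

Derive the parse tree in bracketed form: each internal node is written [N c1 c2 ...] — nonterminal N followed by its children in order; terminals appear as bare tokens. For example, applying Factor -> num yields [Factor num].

[Expr [Term [Factor ( [Expr [Term [Factor var]] . [Expr [Term [Factor var]]]] )] @ [Term [Factor num]]]]

Expr
Term
Factor @ Term
( Expr ) @ Term
( Term . Expr ) @ Term
( Factor . Expr ) @ Term
( var . Expr ) @ Term
( var . Term ) @ Term
( var . Factor ) @ Term
( var . var ) @ Term
( var . var ) @ Factor
( var . var ) @ num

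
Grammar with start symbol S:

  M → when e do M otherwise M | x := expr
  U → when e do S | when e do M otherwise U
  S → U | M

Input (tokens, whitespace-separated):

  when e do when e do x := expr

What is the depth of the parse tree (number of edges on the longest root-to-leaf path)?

6

[S [U when e do [S [U when e do [S [M x := expr]]]]]]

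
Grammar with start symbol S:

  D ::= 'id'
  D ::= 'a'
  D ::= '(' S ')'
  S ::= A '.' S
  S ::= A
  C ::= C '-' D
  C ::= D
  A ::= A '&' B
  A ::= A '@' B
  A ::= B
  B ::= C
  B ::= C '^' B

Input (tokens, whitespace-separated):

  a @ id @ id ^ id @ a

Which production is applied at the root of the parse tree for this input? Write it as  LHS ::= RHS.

S ::= A

[S [A [A [A [A [B [C [D a]]]] @ [B [C [D id]]]] @ [B [C [D id]] ^ [B [C [D id]]]]] @ [B [C [D a]]]]]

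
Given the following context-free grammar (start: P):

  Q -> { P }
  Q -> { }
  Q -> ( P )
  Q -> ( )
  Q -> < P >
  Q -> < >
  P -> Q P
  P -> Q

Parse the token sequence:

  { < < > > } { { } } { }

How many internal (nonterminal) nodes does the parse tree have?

[P [Q { [P [Q < [P [Q < >]] >]] }] [P [Q { [P [Q { }]] }] [P [Q { }]]]]

12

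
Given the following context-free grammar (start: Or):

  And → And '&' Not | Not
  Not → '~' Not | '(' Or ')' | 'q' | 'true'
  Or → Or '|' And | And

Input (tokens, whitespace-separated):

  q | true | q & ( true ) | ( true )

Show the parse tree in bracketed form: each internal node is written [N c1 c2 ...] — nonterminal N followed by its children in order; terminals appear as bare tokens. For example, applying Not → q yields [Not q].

Or
Or | And
Or | And | And
Or | And | And | And
And | And | And | And
Not | And | And | And
q | And | And | And
q | Not | And | And
q | true | And | And
q | true | And & Not | And
q | true | Not & Not | And
q | true | q & Not | And
q | true | q & ( Or ) | And
q | true | q & ( And ) | And
q | true | q & ( Not ) | And
q | true | q & ( true ) | And
q | true | q & ( true ) | Not
q | true | q & ( true ) | ( Or )
q | true | q & ( true ) | ( And )
q | true | q & ( true ) | ( Not )
q | true | q & ( true ) | ( true )

[Or [Or [Or [Or [And [Not q]]] | [And [Not true]]] | [And [And [Not q]] & [Not ( [Or [And [Not true]]] )]]] | [And [Not ( [Or [And [Not true]]] )]]]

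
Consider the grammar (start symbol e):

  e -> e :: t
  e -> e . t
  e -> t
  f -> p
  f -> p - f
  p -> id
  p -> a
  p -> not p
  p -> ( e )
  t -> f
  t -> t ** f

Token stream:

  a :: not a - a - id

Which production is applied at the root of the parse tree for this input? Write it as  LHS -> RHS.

e -> e :: t

[e [e [t [f [p a]]]] :: [t [f [p not [p a]] - [f [p a] - [f [p id]]]]]]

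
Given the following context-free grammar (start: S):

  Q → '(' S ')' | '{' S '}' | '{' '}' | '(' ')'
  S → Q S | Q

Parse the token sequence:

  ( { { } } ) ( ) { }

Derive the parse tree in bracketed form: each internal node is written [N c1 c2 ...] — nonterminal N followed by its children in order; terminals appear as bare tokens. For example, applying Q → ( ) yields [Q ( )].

[S [Q ( [S [Q { [S [Q { }]] }]] )] [S [Q ( )] [S [Q { }]]]]

S
Q S
( S ) S
( Q ) S
( { S } ) S
( { Q } ) S
( { { } } ) S
( { { } } ) Q S
( { { } } ) ( ) S
( { { } } ) ( ) Q
( { { } } ) ( ) { }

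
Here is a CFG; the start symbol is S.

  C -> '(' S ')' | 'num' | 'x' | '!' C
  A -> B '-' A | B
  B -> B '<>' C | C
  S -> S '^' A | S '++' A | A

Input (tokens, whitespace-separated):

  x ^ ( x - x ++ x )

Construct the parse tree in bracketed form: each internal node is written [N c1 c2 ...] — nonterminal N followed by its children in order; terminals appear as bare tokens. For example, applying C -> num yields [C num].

S
S ^ A
A ^ A
B ^ A
C ^ A
x ^ A
x ^ B
x ^ C
x ^ ( S )
x ^ ( S ++ A )
x ^ ( A ++ A )
x ^ ( B - A ++ A )
x ^ ( C - A ++ A )
x ^ ( x - A ++ A )
x ^ ( x - B ++ A )
x ^ ( x - C ++ A )
x ^ ( x - x ++ A )
x ^ ( x - x ++ B )
x ^ ( x - x ++ C )
x ^ ( x - x ++ x )

[S [S [A [B [C x]]]] ^ [A [B [C ( [S [S [A [B [C x]] - [A [B [C x]]]]] ++ [A [B [C x]]]] )]]]]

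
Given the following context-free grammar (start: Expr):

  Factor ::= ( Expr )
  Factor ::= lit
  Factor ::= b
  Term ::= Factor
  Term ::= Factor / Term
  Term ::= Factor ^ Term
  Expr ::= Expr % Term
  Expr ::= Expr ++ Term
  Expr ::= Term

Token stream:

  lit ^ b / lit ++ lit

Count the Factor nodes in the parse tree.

4

[Expr [Expr [Term [Factor lit] ^ [Term [Factor b] / [Term [Factor lit]]]]] ++ [Term [Factor lit]]]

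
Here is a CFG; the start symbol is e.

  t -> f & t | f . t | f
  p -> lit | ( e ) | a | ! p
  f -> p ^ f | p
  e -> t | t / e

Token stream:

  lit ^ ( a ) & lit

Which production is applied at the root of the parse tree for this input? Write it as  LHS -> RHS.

e -> t

[e [t [f [p lit] ^ [f [p ( [e [t [f [p a]]]] )]]] & [t [f [p lit]]]]]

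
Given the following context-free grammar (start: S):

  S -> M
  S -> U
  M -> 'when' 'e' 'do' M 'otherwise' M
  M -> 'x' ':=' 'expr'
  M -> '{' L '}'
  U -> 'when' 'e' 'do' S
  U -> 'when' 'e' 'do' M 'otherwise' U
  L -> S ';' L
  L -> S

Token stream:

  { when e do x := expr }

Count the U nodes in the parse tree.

1

[S [M { [L [S [U when e do [S [M x := expr]]]]] }]]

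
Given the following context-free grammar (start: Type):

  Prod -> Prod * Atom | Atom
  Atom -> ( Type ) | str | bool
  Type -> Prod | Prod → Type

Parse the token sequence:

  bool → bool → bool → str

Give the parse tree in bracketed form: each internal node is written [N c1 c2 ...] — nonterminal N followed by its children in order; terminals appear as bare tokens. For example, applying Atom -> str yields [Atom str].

Type
Prod → Type
Atom → Type
bool → Type
bool → Prod → Type
bool → Atom → Type
bool → bool → Type
bool → bool → Prod → Type
bool → bool → Atom → Type
bool → bool → bool → Type
bool → bool → bool → Prod
bool → bool → bool → Atom
bool → bool → bool → str

[Type [Prod [Atom bool]] → [Type [Prod [Atom bool]] → [Type [Prod [Atom bool]] → [Type [Prod [Atom str]]]]]]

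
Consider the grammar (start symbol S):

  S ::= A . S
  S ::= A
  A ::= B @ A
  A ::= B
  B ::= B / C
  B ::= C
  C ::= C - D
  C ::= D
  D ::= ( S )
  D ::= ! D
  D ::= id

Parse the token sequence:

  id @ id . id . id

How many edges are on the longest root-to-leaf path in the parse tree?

[S [A [B [C [D id]]] @ [A [B [C [D id]]]]] . [S [A [B [C [D id]]]] . [S [A [B [C [D id]]]]]]]

7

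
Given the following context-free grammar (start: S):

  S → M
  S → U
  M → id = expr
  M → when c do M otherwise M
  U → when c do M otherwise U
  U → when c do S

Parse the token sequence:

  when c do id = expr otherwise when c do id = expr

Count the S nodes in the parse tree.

[S [U when c do [M id = expr] otherwise [U when c do [S [M id = expr]]]]]

2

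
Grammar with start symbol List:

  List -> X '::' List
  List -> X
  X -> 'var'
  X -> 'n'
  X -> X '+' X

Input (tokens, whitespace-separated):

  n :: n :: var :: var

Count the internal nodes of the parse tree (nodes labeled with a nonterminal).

8

[List [X n] :: [List [X n] :: [List [X var] :: [List [X var]]]]]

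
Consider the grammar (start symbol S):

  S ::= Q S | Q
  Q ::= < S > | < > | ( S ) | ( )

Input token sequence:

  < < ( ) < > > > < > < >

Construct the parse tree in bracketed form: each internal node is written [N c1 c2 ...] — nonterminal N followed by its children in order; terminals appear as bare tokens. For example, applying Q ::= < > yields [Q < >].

S
Q S
< S > S
< Q > S
< < S > > S
< < Q S > > S
< < ( ) S > > S
< < ( ) Q > > S
< < ( ) < > > > S
< < ( ) < > > > Q S
< < ( ) < > > > < > S
< < ( ) < > > > < > Q
< < ( ) < > > > < > < >

[S [Q < [S [Q < [S [Q ( )] [S [Q < >]]] >]] >] [S [Q < >] [S [Q < >]]]]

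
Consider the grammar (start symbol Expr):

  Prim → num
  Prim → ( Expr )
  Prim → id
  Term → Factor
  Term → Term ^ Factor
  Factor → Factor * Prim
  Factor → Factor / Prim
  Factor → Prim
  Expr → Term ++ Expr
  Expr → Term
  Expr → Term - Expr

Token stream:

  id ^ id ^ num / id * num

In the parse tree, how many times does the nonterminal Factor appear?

5

[Expr [Term [Term [Term [Factor [Prim id]]] ^ [Factor [Prim id]]] ^ [Factor [Factor [Factor [Prim num]] / [Prim id]] * [Prim num]]]]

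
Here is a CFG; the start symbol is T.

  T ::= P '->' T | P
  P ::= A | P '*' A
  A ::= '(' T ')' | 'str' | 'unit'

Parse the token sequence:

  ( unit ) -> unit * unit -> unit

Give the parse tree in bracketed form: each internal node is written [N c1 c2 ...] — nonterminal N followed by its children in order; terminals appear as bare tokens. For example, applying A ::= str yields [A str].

[T [P [A ( [T [P [A unit]]] )]] -> [T [P [P [A unit]] * [A unit]] -> [T [P [A unit]]]]]

T
P -> T
A -> T
( T ) -> T
( P ) -> T
( A ) -> T
( unit ) -> T
( unit ) -> P -> T
( unit ) -> P * A -> T
( unit ) -> A * A -> T
( unit ) -> unit * A -> T
( unit ) -> unit * unit -> T
( unit ) -> unit * unit -> P
( unit ) -> unit * unit -> A
( unit ) -> unit * unit -> unit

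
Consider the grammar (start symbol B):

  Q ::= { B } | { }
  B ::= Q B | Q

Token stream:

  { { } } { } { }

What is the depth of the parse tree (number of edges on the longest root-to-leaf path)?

4

[B [Q { [B [Q { }]] }] [B [Q { }] [B [Q { }]]]]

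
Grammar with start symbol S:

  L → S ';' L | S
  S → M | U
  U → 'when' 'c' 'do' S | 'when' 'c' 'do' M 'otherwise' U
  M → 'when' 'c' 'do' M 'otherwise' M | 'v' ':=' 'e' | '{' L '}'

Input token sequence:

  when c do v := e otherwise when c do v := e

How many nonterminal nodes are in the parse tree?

[S [U when c do [M v := e] otherwise [U when c do [S [M v := e]]]]]

6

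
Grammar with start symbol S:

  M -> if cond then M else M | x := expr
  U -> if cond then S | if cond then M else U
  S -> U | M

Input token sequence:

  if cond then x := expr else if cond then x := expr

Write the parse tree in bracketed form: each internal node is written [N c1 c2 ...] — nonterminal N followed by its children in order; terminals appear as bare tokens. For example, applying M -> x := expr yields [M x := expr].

S
U
if cond then M else U
if cond then x := expr else U
if cond then x := expr else if cond then S
if cond then x := expr else if cond then M
if cond then x := expr else if cond then x := expr

[S [U if cond then [M x := expr] else [U if cond then [S [M x := expr]]]]]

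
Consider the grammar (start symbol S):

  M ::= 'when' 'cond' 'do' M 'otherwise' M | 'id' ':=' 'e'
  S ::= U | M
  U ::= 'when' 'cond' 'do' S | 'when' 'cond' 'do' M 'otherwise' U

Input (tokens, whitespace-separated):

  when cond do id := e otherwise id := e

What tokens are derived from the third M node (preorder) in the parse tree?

id := e

[S [M when cond do [M id := e] otherwise [M id := e]]]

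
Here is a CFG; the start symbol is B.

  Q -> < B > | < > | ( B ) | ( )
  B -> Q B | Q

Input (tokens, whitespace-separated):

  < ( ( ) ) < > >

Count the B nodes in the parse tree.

4

[B [Q < [B [Q ( [B [Q ( )]] )] [B [Q < >]]] >]]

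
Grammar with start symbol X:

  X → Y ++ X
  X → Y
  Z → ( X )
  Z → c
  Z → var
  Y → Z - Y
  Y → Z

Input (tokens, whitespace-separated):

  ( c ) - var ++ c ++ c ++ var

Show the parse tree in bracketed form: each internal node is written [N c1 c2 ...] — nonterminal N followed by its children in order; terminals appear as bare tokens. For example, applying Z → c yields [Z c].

[X [Y [Z ( [X [Y [Z c]]] )] - [Y [Z var]]] ++ [X [Y [Z c]] ++ [X [Y [Z c]] ++ [X [Y [Z var]]]]]]

X
Y ++ X
Z - Y ++ X
( X ) - Y ++ X
( Y ) - Y ++ X
( Z ) - Y ++ X
( c ) - Y ++ X
( c ) - Z ++ X
( c ) - var ++ X
( c ) - var ++ Y ++ X
( c ) - var ++ Z ++ X
( c ) - var ++ c ++ X
( c ) - var ++ c ++ Y ++ X
( c ) - var ++ c ++ Z ++ X
( c ) - var ++ c ++ c ++ X
( c ) - var ++ c ++ c ++ Y
( c ) - var ++ c ++ c ++ Z
( c ) - var ++ c ++ c ++ var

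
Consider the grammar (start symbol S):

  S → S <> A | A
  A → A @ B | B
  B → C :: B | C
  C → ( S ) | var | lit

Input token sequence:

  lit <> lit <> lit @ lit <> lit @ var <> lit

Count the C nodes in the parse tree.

7

[S [S [S [S [S [A [B [C lit]]]] <> [A [B [C lit]]]] <> [A [A [B [C lit]]] @ [B [C lit]]]] <> [A [A [B [C lit]]] @ [B [C var]]]] <> [A [B [C lit]]]]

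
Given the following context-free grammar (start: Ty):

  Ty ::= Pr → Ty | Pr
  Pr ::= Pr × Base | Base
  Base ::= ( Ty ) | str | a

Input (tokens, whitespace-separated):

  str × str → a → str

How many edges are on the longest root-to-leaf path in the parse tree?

5

[Ty [Pr [Pr [Base str]] × [Base str]] → [Ty [Pr [Base a]] → [Ty [Pr [Base str]]]]]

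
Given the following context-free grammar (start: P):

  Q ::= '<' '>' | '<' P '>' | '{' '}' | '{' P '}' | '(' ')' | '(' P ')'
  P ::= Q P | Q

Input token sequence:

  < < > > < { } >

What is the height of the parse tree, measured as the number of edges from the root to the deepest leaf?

[P [Q < [P [Q < >]] >] [P [Q < [P [Q { }]] >]]]

5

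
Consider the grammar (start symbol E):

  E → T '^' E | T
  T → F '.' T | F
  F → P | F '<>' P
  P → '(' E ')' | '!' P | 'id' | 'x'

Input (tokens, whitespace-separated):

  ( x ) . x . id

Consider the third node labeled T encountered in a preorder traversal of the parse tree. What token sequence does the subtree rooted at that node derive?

[E [T [F [P ( [E [T [F [P x]]]] )]] . [T [F [P x]] . [T [F [P id]]]]]]

x . id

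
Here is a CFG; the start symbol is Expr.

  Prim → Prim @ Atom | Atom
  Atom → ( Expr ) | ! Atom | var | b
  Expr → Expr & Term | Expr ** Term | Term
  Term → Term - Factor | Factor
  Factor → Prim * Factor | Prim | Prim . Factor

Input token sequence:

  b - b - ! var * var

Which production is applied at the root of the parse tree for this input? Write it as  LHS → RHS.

Expr → Term

[Expr [Term [Term [Term [Factor [Prim [Atom b]]]] - [Factor [Prim [Atom b]]]] - [Factor [Prim [Atom ! [Atom var]]] * [Factor [Prim [Atom var]]]]]]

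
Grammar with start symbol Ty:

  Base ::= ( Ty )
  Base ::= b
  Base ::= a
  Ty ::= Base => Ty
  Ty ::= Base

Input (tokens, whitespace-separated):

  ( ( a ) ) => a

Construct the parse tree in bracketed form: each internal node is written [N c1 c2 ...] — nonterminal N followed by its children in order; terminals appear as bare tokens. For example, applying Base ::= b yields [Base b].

[Ty [Base ( [Ty [Base ( [Ty [Base a]] )]] )] => [Ty [Base a]]]

Ty
Base => Ty
( Ty ) => Ty
( Base ) => Ty
( ( Ty ) ) => Ty
( ( Base ) ) => Ty
( ( a ) ) => Ty
( ( a ) ) => Base
( ( a ) ) => a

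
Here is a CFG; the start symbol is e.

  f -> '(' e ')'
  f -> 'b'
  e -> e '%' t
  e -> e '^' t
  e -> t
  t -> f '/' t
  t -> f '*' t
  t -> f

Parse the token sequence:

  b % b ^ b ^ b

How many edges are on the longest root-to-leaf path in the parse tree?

6

[e [e [e [e [t [f b]]] % [t [f b]]] ^ [t [f b]]] ^ [t [f b]]]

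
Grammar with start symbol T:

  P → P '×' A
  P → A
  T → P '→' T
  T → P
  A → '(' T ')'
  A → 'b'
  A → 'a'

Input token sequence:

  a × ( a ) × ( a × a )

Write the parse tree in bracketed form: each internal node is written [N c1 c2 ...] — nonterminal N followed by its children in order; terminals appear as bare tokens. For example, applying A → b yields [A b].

T
P
P × A
P × A × A
A × A × A
a × A × A
a × ( T ) × A
a × ( P ) × A
a × ( A ) × A
a × ( a ) × A
a × ( a ) × ( T )
a × ( a ) × ( P )
a × ( a ) × ( P × A )
a × ( a ) × ( A × A )
a × ( a ) × ( a × A )
a × ( a ) × ( a × a )

[T [P [P [P [A a]] × [A ( [T [P [A a]]] )]] × [A ( [T [P [P [A a]] × [A a]]] )]]]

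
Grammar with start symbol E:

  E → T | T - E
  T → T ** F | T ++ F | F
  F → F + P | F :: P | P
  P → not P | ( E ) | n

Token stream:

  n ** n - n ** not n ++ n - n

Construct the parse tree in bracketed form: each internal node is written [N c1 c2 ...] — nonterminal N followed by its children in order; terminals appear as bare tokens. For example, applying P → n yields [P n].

[E [T [T [F [P n]]] ** [F [P n]]] - [E [T [T [T [F [P n]]] ** [F [P not [P n]]]] ++ [F [P n]]] - [E [T [F [P n]]]]]]

E
T - E
T ** F - E
F ** F - E
P ** F - E
n ** F - E
n ** P - E
n ** n - E
n ** n - T - E
n ** n - T ++ F - E
n ** n - T ** F ++ F - E
n ** n - F ** F ++ F - E
n ** n - P ** F ++ F - E
n ** n - n ** F ++ F - E
n ** n - n ** P ++ F - E
n ** n - n ** not P ++ F - E
n ** n - n ** not n ++ F - E
n ** n - n ** not n ++ P - E
n ** n - n ** not n ++ n - E
n ** n - n ** not n ++ n - T
n ** n - n ** not n ++ n - F
n ** n - n ** not n ++ n - P
n ** n - n ** not n ++ n - n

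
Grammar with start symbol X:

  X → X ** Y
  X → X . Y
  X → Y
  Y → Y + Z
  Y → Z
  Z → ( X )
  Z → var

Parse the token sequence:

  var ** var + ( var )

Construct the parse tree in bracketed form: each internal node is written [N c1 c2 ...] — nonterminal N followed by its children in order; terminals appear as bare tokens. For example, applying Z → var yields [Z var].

X
X ** Y
Y ** Y
Z ** Y
var ** Y
var ** Y + Z
var ** Z + Z
var ** var + Z
var ** var + ( X )
var ** var + ( Y )
var ** var + ( Z )
var ** var + ( var )

[X [X [Y [Z var]]] ** [Y [Y [Z var]] + [Z ( [X [Y [Z var]]] )]]]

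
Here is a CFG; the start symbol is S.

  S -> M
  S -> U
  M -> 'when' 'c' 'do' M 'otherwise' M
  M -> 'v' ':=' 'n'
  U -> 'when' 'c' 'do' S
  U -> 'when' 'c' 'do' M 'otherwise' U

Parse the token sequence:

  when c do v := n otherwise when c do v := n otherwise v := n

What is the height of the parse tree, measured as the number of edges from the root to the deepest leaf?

4

[S [M when c do [M v := n] otherwise [M when c do [M v := n] otherwise [M v := n]]]]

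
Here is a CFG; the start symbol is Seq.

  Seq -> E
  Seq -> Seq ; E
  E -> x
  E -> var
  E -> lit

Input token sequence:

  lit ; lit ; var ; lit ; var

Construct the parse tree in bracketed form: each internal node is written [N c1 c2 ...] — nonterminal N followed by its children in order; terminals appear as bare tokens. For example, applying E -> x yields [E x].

Seq
Seq ; E
Seq ; E ; E
Seq ; E ; E ; E
Seq ; E ; E ; E ; E
E ; E ; E ; E ; E
lit ; E ; E ; E ; E
lit ; lit ; E ; E ; E
lit ; lit ; var ; E ; E
lit ; lit ; var ; lit ; E
lit ; lit ; var ; lit ; var

[Seq [Seq [Seq [Seq [Seq [E lit]] ; [E lit]] ; [E var]] ; [E lit]] ; [E var]]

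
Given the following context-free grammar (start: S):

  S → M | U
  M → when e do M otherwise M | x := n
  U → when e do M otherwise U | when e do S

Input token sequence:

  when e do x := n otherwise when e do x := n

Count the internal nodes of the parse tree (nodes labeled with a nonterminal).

6

[S [U when e do [M x := n] otherwise [U when e do [S [M x := n]]]]]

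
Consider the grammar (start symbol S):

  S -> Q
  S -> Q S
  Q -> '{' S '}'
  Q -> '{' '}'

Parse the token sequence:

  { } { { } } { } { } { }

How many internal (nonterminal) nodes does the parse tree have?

[S [Q { }] [S [Q { [S [Q { }]] }] [S [Q { }] [S [Q { }] [S [Q { }]]]]]]

12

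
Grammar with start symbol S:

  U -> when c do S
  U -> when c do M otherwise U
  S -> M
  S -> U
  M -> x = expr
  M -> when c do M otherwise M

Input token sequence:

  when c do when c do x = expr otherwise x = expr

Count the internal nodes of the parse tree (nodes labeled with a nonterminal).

[S [U when c do [S [M when c do [M x = expr] otherwise [M x = expr]]]]]

6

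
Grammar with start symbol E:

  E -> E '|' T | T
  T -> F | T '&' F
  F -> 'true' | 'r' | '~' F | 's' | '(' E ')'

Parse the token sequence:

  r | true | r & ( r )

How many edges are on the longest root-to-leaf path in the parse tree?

6

[E [E [E [T [F r]]] | [T [F true]]] | [T [T [F r]] & [F ( [E [T [F r]]] )]]]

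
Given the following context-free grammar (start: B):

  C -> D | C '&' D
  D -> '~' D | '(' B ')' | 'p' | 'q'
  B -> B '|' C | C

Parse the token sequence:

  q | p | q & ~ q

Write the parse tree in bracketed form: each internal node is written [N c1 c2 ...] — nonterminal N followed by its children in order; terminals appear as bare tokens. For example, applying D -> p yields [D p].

[B [B [B [C [D q]]] | [C [D p]]] | [C [C [D q]] & [D ~ [D q]]]]

B
B | C
B | C | C
C | C | C
D | C | C
q | C | C
q | D | C
q | p | C
q | p | C & D
q | p | D & D
q | p | q & D
q | p | q & ~ D
q | p | q & ~ q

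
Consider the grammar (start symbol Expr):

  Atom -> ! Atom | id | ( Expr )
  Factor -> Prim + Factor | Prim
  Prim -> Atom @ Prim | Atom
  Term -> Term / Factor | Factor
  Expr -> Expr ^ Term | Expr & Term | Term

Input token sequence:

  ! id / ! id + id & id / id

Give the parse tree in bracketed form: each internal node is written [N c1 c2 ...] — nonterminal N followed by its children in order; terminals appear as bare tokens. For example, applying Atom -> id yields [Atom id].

[Expr [Expr [Term [Term [Factor [Prim [Atom ! [Atom id]]]]] / [Factor [Prim [Atom ! [Atom id]]] + [Factor [Prim [Atom id]]]]]] & [Term [Term [Factor [Prim [Atom id]]]] / [Factor [Prim [Atom id]]]]]

Expr
Expr & Term
Term & Term
Term / Factor & Term
Factor / Factor & Term
Prim / Factor & Term
Atom / Factor & Term
! Atom / Factor & Term
! id / Factor & Term
! id / Prim + Factor & Term
! id / Atom + Factor & Term
! id / ! Atom + Factor & Term
! id / ! id + Factor & Term
! id / ! id + Prim & Term
! id / ! id + Atom & Term
! id / ! id + id & Term
! id / ! id + id & Term / Factor
! id / ! id + id & Factor / Factor
! id / ! id + id & Prim / Factor
! id / ! id + id & Atom / Factor
! id / ! id + id & id / Factor
! id / ! id + id & id / Prim
! id / ! id + id & id / Atom
! id / ! id + id & id / id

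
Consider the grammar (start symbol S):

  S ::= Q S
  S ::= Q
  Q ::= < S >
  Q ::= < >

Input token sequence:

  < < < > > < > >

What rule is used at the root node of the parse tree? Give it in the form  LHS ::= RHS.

S ::= Q

[S [Q < [S [Q < [S [Q < >]] >] [S [Q < >]]] >]]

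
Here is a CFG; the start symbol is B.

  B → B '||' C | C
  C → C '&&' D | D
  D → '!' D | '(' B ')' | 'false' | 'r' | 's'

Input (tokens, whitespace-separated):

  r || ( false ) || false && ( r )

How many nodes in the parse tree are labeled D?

[B [B [B [C [D r]]] || [C [D ( [B [C [D false]]] )]]] || [C [C [D false]] && [D ( [B [C [D r]]] )]]]

6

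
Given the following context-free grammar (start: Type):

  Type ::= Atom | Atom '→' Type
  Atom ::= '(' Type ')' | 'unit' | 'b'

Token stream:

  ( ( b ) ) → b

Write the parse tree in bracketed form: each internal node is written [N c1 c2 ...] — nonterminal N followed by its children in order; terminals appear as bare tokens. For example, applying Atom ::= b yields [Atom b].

[Type [Atom ( [Type [Atom ( [Type [Atom b]] )]] )] → [Type [Atom b]]]

Type
Atom → Type
( Type ) → Type
( Atom ) → Type
( ( Type ) ) → Type
( ( Atom ) ) → Type
( ( b ) ) → Type
( ( b ) ) → Atom
( ( b ) ) → b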